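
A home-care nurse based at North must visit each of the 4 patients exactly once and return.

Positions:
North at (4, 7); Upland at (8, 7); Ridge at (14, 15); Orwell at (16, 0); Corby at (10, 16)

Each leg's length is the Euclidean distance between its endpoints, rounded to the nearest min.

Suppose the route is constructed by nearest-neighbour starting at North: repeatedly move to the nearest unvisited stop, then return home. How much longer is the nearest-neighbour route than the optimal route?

North: Upland=4, Corby=11, Ridge=13, Orwell=14 ⇒ Upland
Upland: Corby=9, Ridge=10, Orwell=11 ⇒ Corby
Corby: Ridge=4, Orwell=17 ⇒ Ridge
Ridge: Orwell=15 ⇒ Orwell
NN route North → Upland → Corby → Ridge → Orwell → North costs 46.
Optimal: North → Upland → Orwell → Ridge → Corby → North costs 45 (by enumerating all 12 distinct tours).
Excess = 46 − 45 = 1.

The nearest-neighbour route is 1 min longer than optimal.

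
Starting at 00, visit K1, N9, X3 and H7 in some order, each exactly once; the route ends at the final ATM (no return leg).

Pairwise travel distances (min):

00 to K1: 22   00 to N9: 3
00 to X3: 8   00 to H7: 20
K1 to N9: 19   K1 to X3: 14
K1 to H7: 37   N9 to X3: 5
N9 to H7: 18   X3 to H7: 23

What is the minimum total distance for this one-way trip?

There are 4! = 24 possible orderings.
00 - K1 - N9 - X3 - H7: 22+19+5+23 = 69
00 - K1 - N9 - H7 - X3: 22+19+18+23 = 82
00 - K1 - X3 - N9 - H7: 22+14+5+18 = 59
00 - K1 - X3 - H7 - N9: 22+14+23+18 = 77
00 - K1 - H7 - N9 - X3: 22+37+18+5 = 82
00 - K1 - H7 - X3 - N9: 22+37+23+5 = 87
00 - N9 - K1 - X3 - H7: 3+19+14+23 = 59
00 - N9 - K1 - H7 - X3: 3+19+37+23 = 82
00 - N9 - X3 - K1 - H7: 3+5+14+37 = 59
00 - N9 - X3 - H7 - K1: 3+5+23+37 = 68
00 - N9 - H7 - K1 - X3: 3+18+37+14 = 72
00 - N9 - H7 - X3 - K1: 3+18+23+14 = 58
00 - X3 - K1 - N9 - H7: 8+14+19+18 = 59
00 - X3 - K1 - H7 - N9: 8+14+37+18 = 77
… (10 more)
00 - H7 - N9 - X3 - K1: 20+18+5+14 = 57  ← best
The minimum is 57.
One shortest path: 00 → H7 → N9 → X3 → K1.

57 min — the minimum one-way total.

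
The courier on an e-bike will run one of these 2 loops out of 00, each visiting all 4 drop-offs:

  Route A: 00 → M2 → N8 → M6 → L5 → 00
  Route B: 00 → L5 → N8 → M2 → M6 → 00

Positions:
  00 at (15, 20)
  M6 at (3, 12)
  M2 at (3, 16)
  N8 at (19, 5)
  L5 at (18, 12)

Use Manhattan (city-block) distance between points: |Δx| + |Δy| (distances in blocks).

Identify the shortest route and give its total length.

Route A: 16 + 27 + 23 + 15 + 11 = 92
Route B: 11 + 8 + 27 + 4 + 20 = 70

70 blocks — Route B is the shortest.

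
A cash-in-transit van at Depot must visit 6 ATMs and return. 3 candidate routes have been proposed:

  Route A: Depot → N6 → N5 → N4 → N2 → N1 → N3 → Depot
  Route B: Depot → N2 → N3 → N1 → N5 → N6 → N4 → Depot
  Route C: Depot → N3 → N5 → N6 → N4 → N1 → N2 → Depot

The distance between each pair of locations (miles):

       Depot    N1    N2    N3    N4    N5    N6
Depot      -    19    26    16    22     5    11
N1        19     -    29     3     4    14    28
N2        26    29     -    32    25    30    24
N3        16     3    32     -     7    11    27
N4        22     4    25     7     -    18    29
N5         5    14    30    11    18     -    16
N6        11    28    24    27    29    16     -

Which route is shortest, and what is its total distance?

Route A: 11 + 16 + 18 + 25 + 29 + 3 + 16 = 118
Route B: 26 + 32 + 3 + 14 + 16 + 29 + 22 = 142
Route C: 16 + 11 + 16 + 29 + 4 + 29 + 26 = 131

118 miles — Route A is the shortest.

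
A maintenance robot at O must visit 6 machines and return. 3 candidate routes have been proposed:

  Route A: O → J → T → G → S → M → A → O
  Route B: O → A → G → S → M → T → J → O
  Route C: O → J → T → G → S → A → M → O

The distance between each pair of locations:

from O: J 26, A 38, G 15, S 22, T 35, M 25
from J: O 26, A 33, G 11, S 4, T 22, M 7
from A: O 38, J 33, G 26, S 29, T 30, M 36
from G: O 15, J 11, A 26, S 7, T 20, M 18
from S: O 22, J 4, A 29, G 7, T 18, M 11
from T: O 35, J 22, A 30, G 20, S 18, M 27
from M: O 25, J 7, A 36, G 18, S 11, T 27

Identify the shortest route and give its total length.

Route A: 26 + 22 + 20 + 7 + 11 + 36 + 38 = 160
Route B: 38 + 26 + 7 + 11 + 27 + 22 + 26 = 157
Route C: 26 + 22 + 20 + 7 + 29 + 36 + 25 = 165

157 — Route B is the shortest.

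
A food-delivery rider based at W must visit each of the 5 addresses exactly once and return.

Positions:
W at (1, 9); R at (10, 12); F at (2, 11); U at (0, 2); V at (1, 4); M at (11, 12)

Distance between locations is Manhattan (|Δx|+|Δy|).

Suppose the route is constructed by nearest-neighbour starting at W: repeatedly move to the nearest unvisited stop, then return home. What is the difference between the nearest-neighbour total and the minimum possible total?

W: F=3, V=5, U=8, R=12, M=13 ⇒ F
F: V=8, R=9, M=10, U=11 ⇒ V
V: U=3, R=17, M=18 ⇒ U
U: R=20, M=21 ⇒ R
R: M=1 ⇒ M
NN route W → F → V → U → R → M → W costs 48.
Optimal: W → R → M → F → U → V → W costs 42 (by enumerating all 60 distinct tours).
Excess = 48 − 42 = 6.

The nearest-neighbour route is 6 longer than optimal.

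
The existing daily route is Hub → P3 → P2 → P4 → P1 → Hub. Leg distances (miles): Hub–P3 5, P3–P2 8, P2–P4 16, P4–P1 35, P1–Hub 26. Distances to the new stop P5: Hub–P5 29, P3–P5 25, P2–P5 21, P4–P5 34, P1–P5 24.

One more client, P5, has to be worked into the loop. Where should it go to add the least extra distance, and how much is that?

Adding 23 miles by placing P5 on the P4–P1 leg.

Insertion cost between consecutive stops i–j is d(i,P5) + d(P5,j) − d(i,j):
  between Hub and P3: 29 + 25 − 5 = 49
  between P3 and P2: 25 + 21 − 8 = 38
  between P2 and P4: 21 + 34 − 16 = 39
  between P4 and P1: 34 + 24 − 35 = 23
  between P1 and Hub: 24 + 29 − 26 = 27
Cheapest insertion is between P4 and P1, adding 23.
New total = 90 + 23 = 113.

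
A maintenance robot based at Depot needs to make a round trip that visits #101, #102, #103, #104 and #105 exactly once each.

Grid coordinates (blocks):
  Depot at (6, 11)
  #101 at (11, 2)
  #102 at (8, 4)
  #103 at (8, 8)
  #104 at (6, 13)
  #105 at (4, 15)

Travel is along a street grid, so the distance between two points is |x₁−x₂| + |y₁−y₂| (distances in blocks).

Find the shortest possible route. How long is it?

With 5 stops there are 5!/2 = 60 distinct round trips (a route and its reverse cost the same).
Depot→#101→#102→#103→#104→#105→Depot: 14+5+4+7+4+6 = 40
Depot→#101→#102→#103→#105→#104→Depot: 14+5+4+11+4+2 = 40
Depot→#101→#102→#104→#103→#105→Depot: 14+5+11+7+11+6 = 54
Depot→#101→#102→#104→#105→#103→Depot: 14+5+11+4+11+5 = 50
Depot→#101→#102→#105→#103→#104→Depot: 14+5+15+11+7+2 = 54
Depot→#101→#102→#105→#104→#103→Depot: 14+5+15+4+7+5 = 50
Depot→#101→#103→#102→#104→#105→Depot: 14+9+4+11+4+6 = 48
Depot→#101→#103→#102→#105→#104→Depot: 14+9+4+15+4+2 = 48
Depot→#101→#103→#104→#102→#105→Depot: 14+9+7+11+15+6 = 62
Depot→#101→#103→#104→#105→#102→Depot: 14+9+7+4+15+9 = 58
Depot→#101→#103→#105→#102→#104→Depot: 14+9+11+15+11+2 = 62
Depot→#101→#103→#105→#104→#102→Depot: 14+9+11+4+11+9 = 58
Depot→#101→#104→#102→#103→#105→Depot: 14+16+11+4+11+6 = 62
Depot→#101→#104→#102→#105→#103→Depot: 14+16+11+15+11+5 = 72
… (46 more)
The minimum is 40.
One optimal route: Depot → #101 → #102 → #103 → #104 → #105 → Depot (or its reverse).

Shortest round trip = 40 blocks.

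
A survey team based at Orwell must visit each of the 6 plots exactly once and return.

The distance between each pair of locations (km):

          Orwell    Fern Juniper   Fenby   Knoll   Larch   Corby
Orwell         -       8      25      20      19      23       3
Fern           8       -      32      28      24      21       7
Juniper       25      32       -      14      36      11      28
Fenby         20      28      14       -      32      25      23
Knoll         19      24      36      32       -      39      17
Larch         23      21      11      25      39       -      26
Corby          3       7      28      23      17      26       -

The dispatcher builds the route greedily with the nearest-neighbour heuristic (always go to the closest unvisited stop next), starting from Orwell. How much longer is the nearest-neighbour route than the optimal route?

Excess over optimum: 1 km.

Orwell: Corby=3, Fern=8, Knoll=19, Fenby=20, Larch=23, Juniper=25 ⇒ Corby
Corby: Fern=7, Knoll=17, Fenby=23, Larch=26, Juniper=28 ⇒ Fern
Fern: Larch=21, Knoll=24, Fenby=28, Juniper=32 ⇒ Larch
Larch: Juniper=11, Fenby=25, Knoll=39 ⇒ Juniper
Juniper: Fenby=14, Knoll=36 ⇒ Fenby
Fenby: Knoll=32 ⇒ Knoll
NN route Orwell → Corby → Fern → Larch → Juniper → Fenby → Knoll → Orwell costs 107.
Optimal: Orwell → Fern → Larch → Juniper → Fenby → Knoll → Corby → Orwell costs 106 (by enumerating all 360 distinct tours).
Excess = 107 − 106 = 1.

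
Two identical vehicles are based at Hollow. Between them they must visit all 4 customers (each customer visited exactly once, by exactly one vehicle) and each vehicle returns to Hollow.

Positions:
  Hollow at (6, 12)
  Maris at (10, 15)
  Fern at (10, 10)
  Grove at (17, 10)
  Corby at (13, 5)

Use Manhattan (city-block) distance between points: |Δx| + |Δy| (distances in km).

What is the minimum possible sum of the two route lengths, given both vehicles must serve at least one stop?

There are 2^3 − 1 = 7 ways to divide the 4 stops into two non-empty groups. For each, the best each vehicle can do is its own shortest tour through its group:
  {Maris} + {Fern, Grove, Corby}: 14 + 36 = 50
  {Fern} + {Maris, Grove, Corby}: 12 + 42 = 54
  {Maris, Fern} + {Grove, Corby}: 18 + 36 = 54
  {Grove} + {Maris, Fern, Corby}: 26 + 34 = 60
  {Maris, Grove} + {Fern, Corby}: 32 + 28 = 60
  {Fern, Grove} + {Maris, Corby}: 26 + 34 = 60
  … (7 splits in total)
Best: vehicle 1 Hollow → Maris → Hollow = 14; vehicle 2 Hollow → Fern → Grove → Corby → Hollow = 36; combined 50.

50 km — the smallest possible combined total.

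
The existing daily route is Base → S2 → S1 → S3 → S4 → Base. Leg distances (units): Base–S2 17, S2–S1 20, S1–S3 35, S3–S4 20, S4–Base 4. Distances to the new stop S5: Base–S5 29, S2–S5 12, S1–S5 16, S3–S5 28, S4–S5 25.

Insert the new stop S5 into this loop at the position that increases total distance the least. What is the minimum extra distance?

Insertion cost between consecutive stops i–j is d(i,S5) + d(S5,j) − d(i,j):
  between Base and S2: 29 + 12 − 17 = 24
  between S2 and S1: 12 + 16 − 20 = 8
  between S1 and S3: 16 + 28 − 35 = 9
  between S3 and S4: 28 + 25 − 20 = 33
  between S4 and Base: 25 + 29 − 4 = 50
Cheapest insertion is between S2 and S1, adding 8.
New total = 96 + 8 = 104.

Minimum extra distance: 8, inserting S5 between S2 and S1.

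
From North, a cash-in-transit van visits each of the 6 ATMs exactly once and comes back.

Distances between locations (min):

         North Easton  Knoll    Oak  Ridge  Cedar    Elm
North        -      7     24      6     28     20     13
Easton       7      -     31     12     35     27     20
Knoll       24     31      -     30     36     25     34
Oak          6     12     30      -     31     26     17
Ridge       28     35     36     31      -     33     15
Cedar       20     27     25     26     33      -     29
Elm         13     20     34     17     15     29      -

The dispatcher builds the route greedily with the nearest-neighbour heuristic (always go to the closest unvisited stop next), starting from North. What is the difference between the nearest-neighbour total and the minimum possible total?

The nearest-neighbour route is 3 min longer than optimal.

From North: Oak=6, Easton=7, Elm=13, Cedar=20, Knoll=24, Ridge=28 → choose Oak (6).
From Oak: Easton=12, Elm=17, Cedar=26, Knoll=30, Ridge=31 → choose Easton (12).
From Easton: Elm=20, Cedar=27, Knoll=31, Ridge=35 → choose Elm (20).
From Elm: Ridge=15, Cedar=29, Knoll=34 → choose Ridge (15).
From Ridge: Cedar=33, Knoll=36 → choose Cedar (33).
From Cedar: Knoll=25 → choose Knoll (25).
NN route North → Oak → Easton → Elm → Ridge → Cedar → Knoll → North costs 135.
Optimal: North → Easton → Oak → Elm → Ridge → Knoll → Cedar → North costs 132 (by enumerating all 360 distinct tours).
Excess = 135 − 132 = 3.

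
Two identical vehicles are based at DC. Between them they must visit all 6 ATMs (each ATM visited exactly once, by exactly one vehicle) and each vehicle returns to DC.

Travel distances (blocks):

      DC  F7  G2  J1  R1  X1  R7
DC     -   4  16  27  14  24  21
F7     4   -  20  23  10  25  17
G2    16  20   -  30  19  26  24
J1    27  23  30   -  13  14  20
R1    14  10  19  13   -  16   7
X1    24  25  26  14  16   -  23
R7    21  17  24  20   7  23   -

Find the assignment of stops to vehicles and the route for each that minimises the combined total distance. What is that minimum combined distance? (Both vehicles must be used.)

There are 2^5 − 1 = 31 ways to divide the 6 stops into two non-empty groups. For each, the best each vehicle can do is its own shortest tour through its group:
  {F7} + {G2, J1, R1, X1, R7}: 8 + 97 = 105
  {G2} + {F7, J1, R1, X1, R7}: 32 + 79 = 111
  {F7, G2} + {J1, R1, X1, R7}: 40 + 79 = 119
  {J1} + {F7, G2, R1, X1, R7}: 54 + 86 = 140
  {F7, J1} + {G2, R1, X1, R7}: 54 + 86 = 140
  {G2, J1} + {F7, R1, X1, R7}: 73 + 68 = 141
  … (31 splits in total)
Best: vehicle 1 DC → F7 → DC = 8; vehicle 2 DC → G2 → X1 → J1 → R1 → R7 → DC = 97; combined 105.

Minimum combined distance: 105 blocks.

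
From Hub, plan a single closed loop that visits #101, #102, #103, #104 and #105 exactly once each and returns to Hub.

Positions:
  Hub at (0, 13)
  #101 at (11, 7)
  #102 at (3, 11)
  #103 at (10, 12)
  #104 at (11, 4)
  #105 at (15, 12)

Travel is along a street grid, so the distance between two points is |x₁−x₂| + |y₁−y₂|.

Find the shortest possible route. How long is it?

With 5 stops there are 5!/2 = 60 distinct round trips (a route and its reverse cost the same).
Hub → #101 → #102 → #103 → #104 → #105 → Hub: 17+12+8+9+12+16 = 74
Hub → #101 → #102 → #103 → #105 → #104 → Hub: 17+12+8+5+12+20 = 74
Hub → #101 → #102 → #104 → #103 → #105 → Hub: 17+12+15+9+5+16 = 74
Hub → #101 → #102 → #104 → #105 → #103 → Hub: 17+12+15+12+5+11 = 72
Hub → #101 → #102 → #105 → #103 → #104 → Hub: 17+12+13+5+9+20 = 76
Hub → #101 → #102 → #105 → #104 → #103 → Hub: 17+12+13+12+9+11 = 74
Hub → #101 → #103 → #102 → #104 → #105 → Hub: 17+6+8+15+12+16 = 74
Hub → #101 → #103 → #102 → #105 → #104 → Hub: 17+6+8+13+12+20 = 76
Hub → #101 → #103 → #104 → #102 → #105 → Hub: 17+6+9+15+13+16 = 76
Hub → #101 → #103 → #104 → #105 → #102 → Hub: 17+6+9+12+13+5 = 62
Hub → #101 → #103 → #105 → #102 → #104 → Hub: 17+6+5+13+15+20 = 76
Hub → #101 → #103 → #105 → #104 → #102 → Hub: 17+6+5+12+15+5 = 60
Hub → #101 → #104 → #102 → #103 → #105 → Hub: 17+3+15+8+5+16 = 64
Hub → #101 → #104 → #102 → #105 → #103 → Hub: 17+3+15+13+5+11 = 64
… (46 more)
Hub → #102 → #101 → #104 → #105 → #103 → Hub: 5+12+3+12+5+11 = 48  ← best
The minimum is 48.
One optimal route: Hub → #102 → #101 → #104 → #105 → #103 → Hub (or its reverse).

Minimum total distance: 48.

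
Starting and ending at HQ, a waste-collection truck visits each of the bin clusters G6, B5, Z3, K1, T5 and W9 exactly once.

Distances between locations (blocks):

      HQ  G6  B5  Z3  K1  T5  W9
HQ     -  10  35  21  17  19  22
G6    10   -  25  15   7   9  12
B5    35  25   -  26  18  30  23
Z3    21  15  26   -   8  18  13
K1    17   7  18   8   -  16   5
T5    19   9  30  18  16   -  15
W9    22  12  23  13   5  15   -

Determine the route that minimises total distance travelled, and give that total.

Minimum total distance: 104 blocks.

With 6 stops there are 6!/2 = 360 distinct round trips (a route and its reverse cost the same).
HQ-G6-B5-Z3-K1-T5-W9-HQ: 10+25+26+8+16+15+22 = 122
HQ-G6-B5-Z3-K1-W9-T5-HQ: 10+25+26+8+5+15+19 = 108
HQ-G6-B5-Z3-T5-K1-W9-HQ: 10+25+26+18+16+5+22 = 122
HQ-G6-B5-Z3-T5-W9-K1-HQ: 10+25+26+18+15+5+17 = 116
HQ-G6-B5-Z3-W9-K1-T5-HQ: 10+25+26+13+5+16+19 = 114
HQ-G6-B5-Z3-W9-T5-K1-HQ: 10+25+26+13+15+16+17 = 122
HQ-G6-B5-K1-Z3-T5-W9-HQ: 10+25+18+8+18+15+22 = 116
HQ-G6-B5-K1-Z3-W9-T5-HQ: 10+25+18+8+13+15+19 = 108
… (352 more)
HQ-G6-T5-W9-B5-K1-Z3-HQ: 10+9+15+23+18+8+21 = 104  ← best
The minimum is 104.
One optimal route: HQ → G6 → T5 → W9 → B5 → K1 → Z3 → HQ (or its reverse).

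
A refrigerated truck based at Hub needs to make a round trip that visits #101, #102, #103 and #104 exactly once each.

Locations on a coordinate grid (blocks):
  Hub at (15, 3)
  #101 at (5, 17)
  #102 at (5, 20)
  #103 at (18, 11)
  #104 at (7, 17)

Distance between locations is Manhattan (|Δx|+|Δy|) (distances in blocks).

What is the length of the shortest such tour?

Shortest round trip = 60 blocks.

With 4 stops there are 4!/2 = 12 distinct round trips (a route and its reverse cost the same).
Hub → #101 → #102 → #103 → #104 → Hub: 24+3+22+17+22 = 88
Hub → #101 → #102 → #104 → #103 → Hub: 24+3+5+17+11 = 60
Hub → #101 → #103 → #102 → #104 → Hub: 24+19+22+5+22 = 92
Hub → #101 → #103 → #104 → #102 → Hub: 24+19+17+5+27 = 92
Hub → #101 → #104 → #102 → #103 → Hub: 24+2+5+22+11 = 64
Hub → #101 → #104 → #103 → #102 → Hub: 24+2+17+22+27 = 92
Hub → #102 → #101 → #103 → #104 → Hub: 27+3+19+17+22 = 88
Hub → #102 → #101 → #104 → #103 → Hub: 27+3+2+17+11 = 60
Hub → #102 → #103 → #101 → #104 → Hub: 27+22+19+2+22 = 92
Hub → #102 → #104 → #101 → #103 → Hub: 27+5+2+19+11 = 64
Hub → #103 → #101 → #102 → #104 → Hub: 11+19+3+5+22 = 60
Hub → #103 → #102 → #101 → #104 → Hub: 11+22+3+2+22 = 60
The minimum is 60.
One optimal route: Hub → #101 → #102 → #104 → #103 → Hub (or its reverse).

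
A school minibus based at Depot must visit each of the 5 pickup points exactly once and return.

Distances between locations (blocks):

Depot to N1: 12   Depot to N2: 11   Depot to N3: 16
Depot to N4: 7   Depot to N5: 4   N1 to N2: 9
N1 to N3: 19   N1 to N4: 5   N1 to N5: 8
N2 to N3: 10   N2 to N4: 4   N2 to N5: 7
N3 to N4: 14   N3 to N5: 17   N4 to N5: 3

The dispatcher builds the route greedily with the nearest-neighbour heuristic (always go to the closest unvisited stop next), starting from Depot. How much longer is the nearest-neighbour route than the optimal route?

From Depot: N5=4, N4=7, N2=11, N1=12, N3=16 → choose N5 (4).
From N5: N4=3, N2=7, N1=8, N3=17 → choose N4 (3).
From N4: N2=4, N1=5, N3=14 → choose N2 (4).
From N2: N1=9, N3=10 → choose N1 (9).
From N1: N3=19 → choose N3 (19).
NN route Depot → N5 → N4 → N2 → N1 → N3 → Depot costs 55.
Optimal: Depot → N3 → N2 → N1 → N4 → N5 → Depot costs 47 (by enumerating all 60 distinct tours).
Excess = 55 − 47 = 8.

Excess over optimum: 8 blocks.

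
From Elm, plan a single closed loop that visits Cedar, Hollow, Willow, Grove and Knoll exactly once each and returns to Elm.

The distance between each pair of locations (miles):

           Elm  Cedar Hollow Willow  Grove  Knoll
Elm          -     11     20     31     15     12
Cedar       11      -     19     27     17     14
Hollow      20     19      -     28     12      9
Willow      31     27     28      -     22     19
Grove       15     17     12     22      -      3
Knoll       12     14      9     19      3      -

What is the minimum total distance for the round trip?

There are 60 distinct closed tours to check (reversals are equivalent).
Elm - Cedar - Hollow - Willow - Grove - Knoll - Elm: 11+19+28+22+3+12 = 95
Elm - Cedar - Hollow - Willow - Knoll - Grove - Elm: 11+19+28+19+3+15 = 95
Elm - Cedar - Hollow - Grove - Willow - Knoll - Elm: 11+19+12+22+19+12 = 95
Elm - Cedar - Hollow - Grove - Knoll - Willow - Elm: 11+19+12+3+19+31 = 95
Elm - Cedar - Hollow - Knoll - Willow - Grove - Elm: 11+19+9+19+22+15 = 95
Elm - Cedar - Hollow - Knoll - Grove - Willow - Elm: 11+19+9+3+22+31 = 95
Elm - Cedar - Willow - Hollow - Grove - Knoll - Elm: 11+27+28+12+3+12 = 93
Elm - Cedar - Willow - Hollow - Knoll - Grove - Elm: 11+27+28+9+3+15 = 93
Elm - Cedar - Willow - Grove - Hollow - Knoll - Elm: 11+27+22+12+9+12 = 93
Elm - Cedar - Willow - Grove - Knoll - Hollow - Elm: 11+27+22+3+9+20 = 92
Elm - Cedar - Willow - Knoll - Hollow - Grove - Elm: 11+27+19+9+12+15 = 93
Elm - Cedar - Willow - Knoll - Grove - Hollow - Elm: 11+27+19+3+12+20 = 92
Elm - Cedar - Grove - Hollow - Willow - Knoll - Elm: 11+17+12+28+19+12 = 99
Elm - Cedar - Grove - Hollow - Knoll - Willow - Elm: 11+17+12+9+19+31 = 99
… (46 more)
The minimum is 92.
One optimal route: Elm → Cedar → Willow → Grove → Knoll → Hollow → Elm (or its reverse).

Shortest round trip = 92 miles.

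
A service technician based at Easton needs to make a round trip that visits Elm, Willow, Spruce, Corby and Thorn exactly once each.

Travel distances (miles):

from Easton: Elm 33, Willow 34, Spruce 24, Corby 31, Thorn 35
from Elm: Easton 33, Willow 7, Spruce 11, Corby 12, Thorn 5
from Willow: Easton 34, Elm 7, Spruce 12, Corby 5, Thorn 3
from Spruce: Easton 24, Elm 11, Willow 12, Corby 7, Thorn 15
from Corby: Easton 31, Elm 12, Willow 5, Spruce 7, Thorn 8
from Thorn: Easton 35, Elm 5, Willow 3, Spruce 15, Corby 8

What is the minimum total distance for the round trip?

There are 60 distinct closed tours to check (reversals are equivalent).
Easton-Elm-Willow-Spruce-Corby-Thorn-Easton: 33+7+12+7+8+35 = 102
Easton-Elm-Willow-Spruce-Thorn-Corby-Easton: 33+7+12+15+8+31 = 106
Easton-Elm-Willow-Corby-Spruce-Thorn-Easton: 33+7+5+7+15+35 = 102
Easton-Elm-Willow-Corby-Thorn-Spruce-Easton: 33+7+5+8+15+24 = 92
Easton-Elm-Willow-Thorn-Spruce-Corby-Easton: 33+7+3+15+7+31 = 96
Easton-Elm-Willow-Thorn-Corby-Spruce-Easton: 33+7+3+8+7+24 = 82
Easton-Elm-Spruce-Willow-Corby-Thorn-Easton: 33+11+12+5+8+35 = 104
Easton-Elm-Spruce-Willow-Thorn-Corby-Easton: 33+11+12+3+8+31 = 98
Easton-Elm-Spruce-Corby-Willow-Thorn-Easton: 33+11+7+5+3+35 = 94
Easton-Elm-Spruce-Corby-Thorn-Willow-Easton: 33+11+7+8+3+34 = 96
Easton-Elm-Spruce-Thorn-Willow-Corby-Easton: 33+11+15+3+5+31 = 98
Easton-Elm-Spruce-Thorn-Corby-Willow-Easton: 33+11+15+8+5+34 = 106
Easton-Elm-Corby-Willow-Spruce-Thorn-Easton: 33+12+5+12+15+35 = 112
Easton-Elm-Corby-Willow-Thorn-Spruce-Easton: 33+12+5+3+15+24 = 92
… (46 more)
Easton-Elm-Thorn-Willow-Corby-Spruce-Easton: 33+5+3+5+7+24 = 77  ← best
The minimum is 77.
One optimal route: Easton → Elm → Thorn → Willow → Corby → Spruce → Easton (or its reverse).

77 miles — the shortest possible round trip.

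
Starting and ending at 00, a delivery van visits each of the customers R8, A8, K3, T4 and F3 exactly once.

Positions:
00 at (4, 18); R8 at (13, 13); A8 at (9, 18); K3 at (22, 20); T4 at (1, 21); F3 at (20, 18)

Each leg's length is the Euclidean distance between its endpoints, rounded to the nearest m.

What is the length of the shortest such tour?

Shortest round trip = 48 m.

There are 60 distinct closed tours to check (reversals are equivalent).
00-R8-A8-K3-T4-F3-00: 10+6+13+21+19+16 = 85
00-R8-A8-K3-F3-T4-00: 10+6+13+3+19+4 = 55
00-R8-A8-T4-K3-F3-00: 10+6+9+21+3+16 = 65
00-R8-A8-T4-F3-K3-00: 10+6+9+19+3+18 = 65
00-R8-A8-F3-K3-T4-00: 10+6+11+3+21+4 = 55
00-R8-A8-F3-T4-K3-00: 10+6+11+19+21+18 = 85
00-R8-K3-A8-T4-F3-00: 10+11+13+9+19+16 = 78
00-R8-K3-A8-F3-T4-00: 10+11+13+11+19+4 = 68
00-R8-K3-T4-A8-F3-00: 10+11+21+9+11+16 = 78
00-R8-K3-T4-F3-A8-00: 10+11+21+19+11+5 = 77
00-R8-K3-F3-A8-T4-00: 10+11+3+11+9+4 = 48
00-R8-K3-F3-T4-A8-00: 10+11+3+19+9+5 = 57
00-R8-T4-A8-K3-F3-00: 10+14+9+13+3+16 = 65
00-R8-T4-A8-F3-K3-00: 10+14+9+11+3+18 = 65
… (46 more)
The minimum is 48.
One optimal route: 00 → R8 → K3 → F3 → A8 → T4 → 00 (or its reverse).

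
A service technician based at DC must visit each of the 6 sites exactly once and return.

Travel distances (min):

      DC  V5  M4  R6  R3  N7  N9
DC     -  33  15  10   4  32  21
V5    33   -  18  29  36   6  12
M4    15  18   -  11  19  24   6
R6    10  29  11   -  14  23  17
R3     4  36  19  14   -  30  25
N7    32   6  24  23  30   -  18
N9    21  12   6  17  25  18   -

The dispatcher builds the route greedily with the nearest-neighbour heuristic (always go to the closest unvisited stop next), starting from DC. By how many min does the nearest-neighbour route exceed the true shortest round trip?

DC: R3=4, R6=10, M4=15, N9=21, N7=32, V5=33 ⇒ R3
R3: R6=14, M4=19, N9=25, N7=30, V5=36 ⇒ R6
R6: M4=11, N9=17, N7=23, V5=29 ⇒ M4
M4: N9=6, V5=18, N7=24 ⇒ N9
N9: V5=12, N7=18 ⇒ V5
V5: N7=6 ⇒ N7
NN route DC → R3 → R6 → M4 → N9 → V5 → N7 → DC costs 85.
Optimal: DC → R6 → M4 → N9 → V5 → N7 → R3 → DC costs 79 (by enumerating all 360 distinct tours).
Excess = 85 − 79 = 6.

Excess over optimum: 6 min.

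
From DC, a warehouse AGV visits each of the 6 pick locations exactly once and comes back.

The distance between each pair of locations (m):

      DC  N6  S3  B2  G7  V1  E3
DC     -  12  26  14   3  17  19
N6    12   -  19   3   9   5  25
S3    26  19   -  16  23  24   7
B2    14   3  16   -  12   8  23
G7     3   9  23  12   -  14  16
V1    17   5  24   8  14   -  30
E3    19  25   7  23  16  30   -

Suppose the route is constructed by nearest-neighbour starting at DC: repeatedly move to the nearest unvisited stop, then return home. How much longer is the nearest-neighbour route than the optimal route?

The nearest-neighbour route is 6 m longer than optimal.

DC: G7=3, N6=12, B2=14, V1=17, E3=19, S3=26 ⇒ G7
G7: N6=9, B2=12, V1=14, E3=16, S3=23 ⇒ N6
N6: B2=3, V1=5, S3=19, E3=25 ⇒ B2
B2: V1=8, S3=16, E3=23 ⇒ V1
V1: S3=24, E3=30 ⇒ S3
S3: E3=7 ⇒ E3
NN route DC → G7 → N6 → B2 → V1 → S3 → E3 → DC costs 73.
Optimal: DC → N6 → V1 → B2 → S3 → E3 → G7 → DC costs 67 (by enumerating all 360 distinct tours).
Excess = 73 − 67 = 6.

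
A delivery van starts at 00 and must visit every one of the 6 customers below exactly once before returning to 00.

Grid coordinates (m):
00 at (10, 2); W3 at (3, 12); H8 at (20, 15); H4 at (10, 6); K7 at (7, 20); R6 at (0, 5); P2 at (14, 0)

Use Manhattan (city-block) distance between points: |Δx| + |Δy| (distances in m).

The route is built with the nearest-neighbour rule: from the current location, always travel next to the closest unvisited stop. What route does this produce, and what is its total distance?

Nearest-neighbour total = 96 m; route 00 → H4 → P2 → R6 → W3 → K7 → H8 → 00.

00 → [H4:4 / P2:6 / R6:13 / W3:17 / K7:21 / H8:23] → H4 (4)
H4 → [P2:10 / R6:11 / W3:13 / K7:17 / H8:19] → P2 (10)
P2 → [R6:19 / H8:21 / W3:23 / K7:27] → R6 (19)
R6 → [W3:10 / K7:22 / H8:30] → W3 (10)
W3 → [K7:12 / H8:20] → K7 (12)
K7 → [H8:18] → H8 (18)
Return H8→00: 23.
Total = 4 + 10 + 19 + 10 + 12 + 18 + 23 = 96.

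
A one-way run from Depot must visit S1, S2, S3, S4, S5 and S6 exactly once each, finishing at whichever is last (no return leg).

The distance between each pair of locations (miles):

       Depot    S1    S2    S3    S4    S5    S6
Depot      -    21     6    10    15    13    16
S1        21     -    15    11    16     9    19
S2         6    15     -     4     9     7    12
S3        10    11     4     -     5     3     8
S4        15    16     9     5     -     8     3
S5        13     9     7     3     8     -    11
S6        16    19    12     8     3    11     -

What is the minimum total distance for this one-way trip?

There are 6! = 720 possible orderings.
Depot → S1 → S2 → S3 → S4 → S5 → S6: 21+15+4+5+8+11 = 64
Depot → S1 → S2 → S3 → S4 → S6 → S5: 21+15+4+5+3+11 = 59
Depot → S1 → S2 → S3 → S5 → S4 → S6: 21+15+4+3+8+3 = 54
Depot → S1 → S2 → S3 → S5 → S6 → S4: 21+15+4+3+11+3 = 57
Depot → S1 → S2 → S3 → S6 → S4 → S5: 21+15+4+8+3+8 = 59
Depot → S1 → S2 → S3 → S6 → S5 → S4: 21+15+4+8+11+8 = 67
Depot → S1 → S2 → S4 → S3 → S5 → S6: 21+15+9+5+3+11 = 64
Depot → S1 → S2 → S4 → S3 → S6 → S5: 21+15+9+5+8+11 = 69
… (712 more)
Depot → S2 → S3 → S4 → S6 → S5 → S1: 6+4+5+3+11+9 = 38  ← best
The minimum is 38.
One shortest path: Depot → S2 → S3 → S4 → S6 → S5 → S1.

38 miles — the minimum one-way total.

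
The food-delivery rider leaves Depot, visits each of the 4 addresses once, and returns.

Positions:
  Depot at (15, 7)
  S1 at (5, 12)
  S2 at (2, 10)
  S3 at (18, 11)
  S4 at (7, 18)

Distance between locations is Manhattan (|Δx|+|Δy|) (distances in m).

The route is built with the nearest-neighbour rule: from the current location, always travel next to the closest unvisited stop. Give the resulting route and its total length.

At Depot the remaining stops are S3 7, S1 15, S2 16, S4 19; go to S3.
At S3 the remaining stops are S1 14, S2 17, S4 18; go to S1.
At S1 the remaining stops are S2 5, S4 8; go to S2.
At S2 the remaining stops are S4 13; go to S4.
Return S4→Depot: 19.
Total = 7 + 14 + 5 + 13 + 19 = 58.

58 m along Depot → S3 → S1 → S2 → S4 → Depot.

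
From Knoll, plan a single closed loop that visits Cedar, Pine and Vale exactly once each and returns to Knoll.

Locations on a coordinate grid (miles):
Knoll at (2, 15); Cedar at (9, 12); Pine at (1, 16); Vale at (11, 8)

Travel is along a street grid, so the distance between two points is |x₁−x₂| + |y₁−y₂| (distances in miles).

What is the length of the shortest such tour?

Minimum total distance: 36 miles.

Knoll→Cedar→Pine→Vale→Knoll: 10+12+18+16 = 56
Knoll→Cedar→Vale→Pine→Knoll: 10+6+18+2 = 36
Knoll→Pine→Cedar→Vale→Knoll: 2+12+6+16 = 36
The minimum is 36.
One optimal route: Knoll → Cedar → Vale → Pine → Knoll (or its reverse).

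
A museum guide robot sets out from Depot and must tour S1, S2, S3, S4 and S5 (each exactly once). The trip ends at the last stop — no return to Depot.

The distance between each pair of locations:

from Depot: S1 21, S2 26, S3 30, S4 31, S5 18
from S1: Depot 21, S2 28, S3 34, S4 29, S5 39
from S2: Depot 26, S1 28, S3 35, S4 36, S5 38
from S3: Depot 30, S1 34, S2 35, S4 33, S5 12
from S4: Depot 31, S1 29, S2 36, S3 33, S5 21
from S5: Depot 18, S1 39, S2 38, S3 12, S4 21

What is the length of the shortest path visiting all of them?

Shortest open route: 116.

There are 5! = 120 possible orderings.
Depot → S1 → S2 → S3 → S4 → S5: 21+28+35+33+21 = 138
Depot → S1 → S2 → S3 → S5 → S4: 21+28+35+12+21 = 117
Depot → S1 → S2 → S4 → S3 → S5: 21+28+36+33+12 = 130
Depot → S1 → S2 → S4 → S5 → S3: 21+28+36+21+12 = 118
Depot → S1 → S2 → S5 → S3 → S4: 21+28+38+12+33 = 132
Depot → S1 → S2 → S5 → S4 → S3: 21+28+38+21+33 = 141
Depot → S1 → S3 → S2 → S4 → S5: 21+34+35+36+21 = 147
Depot → S1 → S3 → S2 → S5 → S4: 21+34+35+38+21 = 149
Depot → S1 → S3 → S4 → S2 → S5: 21+34+33+36+38 = 162
Depot → S1 → S3 → S4 → S5 → S2: 21+34+33+21+38 = 147
Depot → S1 → S3 → S5 → S2 → S4: 21+34+12+38+36 = 141
Depot → S1 → S3 → S5 → S4 → S2: 21+34+12+21+36 = 124
Depot → S1 → S4 → S2 → S3 → S5: 21+29+36+35+12 = 133
Depot → S1 → S4 → S2 → S5 → S3: 21+29+36+38+12 = 136
… (106 more)
Depot → S2 → S1 → S4 → S5 → S3: 26+28+29+21+12 = 116  ← best
The minimum is 116.
One shortest path: Depot → S2 → S1 → S4 → S5 → S3.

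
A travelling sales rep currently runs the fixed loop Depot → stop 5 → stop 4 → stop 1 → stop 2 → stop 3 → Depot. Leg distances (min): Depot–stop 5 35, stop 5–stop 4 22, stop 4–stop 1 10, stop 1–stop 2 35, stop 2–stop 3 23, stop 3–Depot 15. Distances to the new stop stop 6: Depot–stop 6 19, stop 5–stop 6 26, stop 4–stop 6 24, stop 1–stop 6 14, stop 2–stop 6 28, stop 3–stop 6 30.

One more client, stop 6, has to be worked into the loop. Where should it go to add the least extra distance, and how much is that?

Insertion cost between consecutive stops i–j is d(i,stop 6) + d(stop 6,j) − d(i,j):
  between Depot and stop 5: 19 + 26 − 35 = 10
  between stop 5 and stop 4: 26 + 24 − 22 = 28
  between stop 4 and stop 1: 24 + 14 − 10 = 28
  between stop 1 and stop 2: 14 + 28 − 35 = 7
  between stop 2 and stop 3: 28 + 30 − 23 = 35
  between stop 3 and Depot: 30 + 19 − 15 = 34
Cheapest insertion is between stop 1 and stop 2, adding 7.
New total = 140 + 7 = 147.

+7 min — insert stop 6 between stop 1 and stop 2.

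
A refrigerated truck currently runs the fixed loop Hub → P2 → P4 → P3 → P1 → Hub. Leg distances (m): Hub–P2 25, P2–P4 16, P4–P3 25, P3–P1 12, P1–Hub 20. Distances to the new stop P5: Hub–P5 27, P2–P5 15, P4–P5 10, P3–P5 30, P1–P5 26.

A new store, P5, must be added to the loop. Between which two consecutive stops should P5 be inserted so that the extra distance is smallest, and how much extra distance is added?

Insertion cost between consecutive stops i–j is d(i,P5) + d(P5,j) − d(i,j):
  between Hub and P2: 27 + 15 − 25 = 17
  between P2 and P4: 15 + 10 − 16 = 9
  between P4 and P3: 10 + 30 − 25 = 15
  between P3 and P1: 30 + 26 − 12 = 44
  between P1 and Hub: 26 + 27 − 20 = 33
Cheapest insertion is between P2 and P4, adding 9.
New total = 98 + 9 = 107.

+9 m — insert P5 between P2 and P4.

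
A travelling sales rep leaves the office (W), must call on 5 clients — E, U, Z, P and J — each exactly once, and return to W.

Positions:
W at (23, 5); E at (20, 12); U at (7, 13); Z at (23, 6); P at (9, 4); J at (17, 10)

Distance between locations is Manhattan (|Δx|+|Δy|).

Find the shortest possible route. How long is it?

W - E - U - Z - P - J - W: 10+14+23+16+14+11 = 88
W - E - U - Z - J - P - W: 10+14+23+10+14+15 = 86
W - E - U - P - Z - J - W: 10+14+11+16+10+11 = 72
W - E - U - P - J - Z - W: 10+14+11+14+10+1 = 60
W - E - U - J - Z - P - W: 10+14+13+10+16+15 = 78
W - E - U - J - P - Z - W: 10+14+13+14+16+1 = 68
W - E - Z - U - P - J - W: 10+9+23+11+14+11 = 78
W - E - Z - U - J - P - W: 10+9+23+13+14+15 = 84
W - E - Z - P - U - J - W: 10+9+16+11+13+11 = 70
W - E - Z - P - J - U - W: 10+9+16+14+13+24 = 86
W - E - Z - J - U - P - W: 10+9+10+13+11+15 = 68
W - E - Z - J - P - U - W: 10+9+10+14+11+24 = 78
W - E - P - U - Z - J - W: 10+19+11+23+10+11 = 84
W - E - P - U - J - Z - W: 10+19+11+13+10+1 = 64
… (46 more)
W - Z - E - J - U - P - W: 1+9+5+13+11+15 = 54  ← best
The minimum is 54.
One optimal route: W → Z → E → J → U → P → W (or its reverse).

Minimum total distance: 54.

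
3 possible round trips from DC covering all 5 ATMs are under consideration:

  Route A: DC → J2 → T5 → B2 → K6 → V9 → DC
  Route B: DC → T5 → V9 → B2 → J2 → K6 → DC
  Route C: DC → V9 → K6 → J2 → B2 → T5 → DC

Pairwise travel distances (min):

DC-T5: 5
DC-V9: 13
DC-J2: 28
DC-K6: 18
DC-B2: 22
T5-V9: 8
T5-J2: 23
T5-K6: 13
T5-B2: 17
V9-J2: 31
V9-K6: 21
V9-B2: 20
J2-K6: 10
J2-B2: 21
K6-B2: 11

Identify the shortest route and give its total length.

Route A: 28 + 23 + 17 + 11 + 21 + 13 = 113
Route B: 5 + 8 + 20 + 21 + 10 + 18 = 82
Route C: 13 + 21 + 10 + 21 + 17 + 5 = 87

82 min — Route B is the shortest.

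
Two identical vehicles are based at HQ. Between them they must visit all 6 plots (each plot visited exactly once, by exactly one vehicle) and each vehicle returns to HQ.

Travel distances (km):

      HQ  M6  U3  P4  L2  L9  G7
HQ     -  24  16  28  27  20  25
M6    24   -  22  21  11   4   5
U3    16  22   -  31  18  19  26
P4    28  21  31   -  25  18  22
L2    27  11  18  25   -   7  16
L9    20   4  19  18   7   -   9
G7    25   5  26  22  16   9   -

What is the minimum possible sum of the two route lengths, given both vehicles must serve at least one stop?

Try each way of splitting the stops between the two vehicles (each non-empty) and, for each split, find the best tour for each vehicle:
  {M6} + {U3, P4, L2, L9, G7}: 48 + 100 = 148
  {U3} + {M6, P4, L2, L9, G7}: 32 + 93 = 125
  {M6, U3} + {P4, L2, L9, G7}: 62 + 93 = 155
  {P4} + {M6, U3, L2, L9, G7}: 56 + 75 = 131
  {M6, P4} + {U3, L2, L9, G7}: 73 + 75 = 148
  {U3, P4} + {M6, L2, L9, G7}: 75 + 68 = 143
  … (31 splits in total)
Best: vehicle 1 HQ → U3 → HQ = 32; vehicle 2 HQ → P4 → G7 → M6 → L2 → L9 → HQ = 93; combined 125.

Minimum combined distance: 125 km.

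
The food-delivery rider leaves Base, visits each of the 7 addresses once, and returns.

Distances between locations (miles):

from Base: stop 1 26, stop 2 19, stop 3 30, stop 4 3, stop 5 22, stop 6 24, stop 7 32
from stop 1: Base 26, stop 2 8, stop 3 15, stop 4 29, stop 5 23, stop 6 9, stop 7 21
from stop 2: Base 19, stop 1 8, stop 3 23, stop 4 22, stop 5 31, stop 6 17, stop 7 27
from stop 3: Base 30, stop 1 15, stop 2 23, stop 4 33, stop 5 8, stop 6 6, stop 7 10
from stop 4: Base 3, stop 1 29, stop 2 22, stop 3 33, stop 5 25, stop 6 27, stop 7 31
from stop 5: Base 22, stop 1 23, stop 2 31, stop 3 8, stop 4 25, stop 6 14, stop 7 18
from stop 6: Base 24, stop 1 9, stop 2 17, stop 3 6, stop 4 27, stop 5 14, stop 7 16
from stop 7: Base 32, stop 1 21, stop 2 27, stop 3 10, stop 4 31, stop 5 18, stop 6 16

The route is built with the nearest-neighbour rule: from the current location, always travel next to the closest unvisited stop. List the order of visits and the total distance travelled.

Base → [stop 4:3 / stop 2:19 / stop 5:22 / stop 6:24 / stop 1:26 / stop 3:30 / stop 7:32] → stop 4 (3)
stop 4 → [stop 2:22 / stop 5:25 / stop 6:27 / stop 1:29 / stop 7:31 / stop 3:33] → stop 2 (22)
stop 2 → [stop 1:8 / stop 6:17 / stop 3:23 / stop 7:27 / stop 5:31] → stop 1 (8)
stop 1 → [stop 6:9 / stop 3:15 / stop 7:21 / stop 5:23] → stop 6 (9)
stop 6 → [stop 3:6 / stop 5:14 / stop 7:16] → stop 3 (6)
stop 3 → [stop 5:8 / stop 7:10] → stop 5 (8)
stop 5 → [stop 7:18] → stop 7 (18)
Return stop 7→Base: 32.
Total = 3 + 22 + 8 + 9 + 6 + 8 + 18 + 32 = 106.

Nearest-neighbour total = 106 miles; route Base → stop 4 → stop 2 → stop 1 → stop 6 → stop 3 → stop 5 → stop 7 → Base.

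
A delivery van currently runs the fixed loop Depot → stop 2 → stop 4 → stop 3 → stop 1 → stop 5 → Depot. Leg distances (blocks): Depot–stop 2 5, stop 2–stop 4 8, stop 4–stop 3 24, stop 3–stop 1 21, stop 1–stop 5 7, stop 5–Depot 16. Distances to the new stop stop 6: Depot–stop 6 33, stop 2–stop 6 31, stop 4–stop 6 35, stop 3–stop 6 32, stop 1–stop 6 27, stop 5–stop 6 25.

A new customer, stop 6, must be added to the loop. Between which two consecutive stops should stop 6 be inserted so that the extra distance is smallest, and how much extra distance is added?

Insertion cost between consecutive stops i–j is d(i,stop 6) + d(stop 6,j) − d(i,j):
  between Depot and stop 2: 33 + 31 − 5 = 59
  between stop 2 and stop 4: 31 + 35 − 8 = 58
  between stop 4 and stop 3: 35 + 32 − 24 = 43
  between stop 3 and stop 1: 32 + 27 − 21 = 38
  between stop 1 and stop 5: 27 + 25 − 7 = 45
  between stop 5 and Depot: 25 + 33 − 16 = 42
Cheapest insertion is between stop 3 and stop 1, adding 38.
New total = 81 + 38 = 119.

Adding 38 blocks by placing stop 6 on the stop 3–stop 1 leg.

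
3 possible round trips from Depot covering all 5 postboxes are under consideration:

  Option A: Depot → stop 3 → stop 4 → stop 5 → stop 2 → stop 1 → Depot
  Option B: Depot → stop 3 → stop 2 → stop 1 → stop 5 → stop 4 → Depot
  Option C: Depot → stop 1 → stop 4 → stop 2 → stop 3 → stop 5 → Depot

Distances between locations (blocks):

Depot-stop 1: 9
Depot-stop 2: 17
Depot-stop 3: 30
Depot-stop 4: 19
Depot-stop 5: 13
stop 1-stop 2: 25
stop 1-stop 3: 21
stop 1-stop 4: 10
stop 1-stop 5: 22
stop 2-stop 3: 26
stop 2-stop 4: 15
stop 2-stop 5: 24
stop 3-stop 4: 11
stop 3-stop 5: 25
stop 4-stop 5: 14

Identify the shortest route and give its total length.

98 blocks — Option C is the shortest.

Option A: 30 + 11 + 14 + 24 + 25 + 9 = 113
Option B: 30 + 26 + 25 + 22 + 14 + 19 = 136
Option C: 9 + 10 + 15 + 26 + 25 + 13 = 98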